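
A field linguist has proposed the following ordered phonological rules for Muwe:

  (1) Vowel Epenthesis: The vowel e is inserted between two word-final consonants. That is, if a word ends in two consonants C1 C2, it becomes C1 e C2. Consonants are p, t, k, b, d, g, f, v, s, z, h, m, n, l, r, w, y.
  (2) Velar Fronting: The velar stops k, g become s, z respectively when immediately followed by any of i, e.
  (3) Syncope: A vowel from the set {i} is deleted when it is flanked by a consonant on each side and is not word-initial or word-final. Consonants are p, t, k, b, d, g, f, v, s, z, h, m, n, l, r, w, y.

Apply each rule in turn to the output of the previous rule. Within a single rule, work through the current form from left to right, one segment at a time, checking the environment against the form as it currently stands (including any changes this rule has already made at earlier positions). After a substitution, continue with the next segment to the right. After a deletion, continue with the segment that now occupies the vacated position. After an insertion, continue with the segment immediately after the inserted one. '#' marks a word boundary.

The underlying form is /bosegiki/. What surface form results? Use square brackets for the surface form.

[bosezsi]

(1) Vowel Epenthesis: no change — [bosegiki]
(2) Velar Fronting: [bosegiki] → [bosezisi]
(3) Syncope: [bosezisi] → [bosezsi]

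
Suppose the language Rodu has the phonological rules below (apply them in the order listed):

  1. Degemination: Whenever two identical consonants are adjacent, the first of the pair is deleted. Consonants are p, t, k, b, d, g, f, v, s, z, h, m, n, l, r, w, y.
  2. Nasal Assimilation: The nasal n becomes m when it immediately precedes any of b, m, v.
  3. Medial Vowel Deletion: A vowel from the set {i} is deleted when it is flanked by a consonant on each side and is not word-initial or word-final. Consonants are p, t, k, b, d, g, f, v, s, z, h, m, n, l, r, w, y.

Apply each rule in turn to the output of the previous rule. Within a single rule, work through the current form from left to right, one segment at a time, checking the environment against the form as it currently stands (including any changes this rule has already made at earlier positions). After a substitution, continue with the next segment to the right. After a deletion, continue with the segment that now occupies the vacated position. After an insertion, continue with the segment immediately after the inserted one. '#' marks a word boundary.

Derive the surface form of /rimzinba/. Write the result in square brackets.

1 Degemination: no change — [rimzinba]
2 Nasal Assimilation: [rimzinba] → [rimzimba]
3 Medial Vowel Deletion: [rimzimba] → [rmzmba]

[rmzmba]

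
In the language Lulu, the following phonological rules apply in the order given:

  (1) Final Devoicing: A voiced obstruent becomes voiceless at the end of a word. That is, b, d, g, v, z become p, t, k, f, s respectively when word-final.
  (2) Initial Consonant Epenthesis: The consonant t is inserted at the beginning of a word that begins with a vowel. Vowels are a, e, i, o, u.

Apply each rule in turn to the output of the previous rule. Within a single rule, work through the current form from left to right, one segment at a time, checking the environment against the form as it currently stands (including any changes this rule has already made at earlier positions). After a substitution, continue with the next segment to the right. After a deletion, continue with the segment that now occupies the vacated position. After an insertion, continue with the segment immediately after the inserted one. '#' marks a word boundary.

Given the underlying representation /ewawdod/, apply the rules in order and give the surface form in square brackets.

(1) Final Devoicing: [ewawdod] → [ewawdot]
(2) Initial Consonant Epenthesis: [ewawdot] → [tewawdot]

[tewawdot]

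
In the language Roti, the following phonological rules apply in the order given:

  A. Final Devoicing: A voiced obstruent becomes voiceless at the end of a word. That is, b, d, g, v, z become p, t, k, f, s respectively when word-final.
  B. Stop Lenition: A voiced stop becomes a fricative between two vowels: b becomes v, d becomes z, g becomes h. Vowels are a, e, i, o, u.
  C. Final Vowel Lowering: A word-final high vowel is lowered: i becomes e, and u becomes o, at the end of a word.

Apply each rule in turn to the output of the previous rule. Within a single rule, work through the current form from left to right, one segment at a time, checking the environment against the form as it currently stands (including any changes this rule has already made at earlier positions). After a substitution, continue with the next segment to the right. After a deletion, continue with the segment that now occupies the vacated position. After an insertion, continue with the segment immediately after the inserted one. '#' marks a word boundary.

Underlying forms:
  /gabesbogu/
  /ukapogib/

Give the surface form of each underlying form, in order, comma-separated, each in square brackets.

[gavesboho], [ukapohip]

/gabesbogu/:
  A Final Devoicing: no change — [gabesbogu]
  B Stop Lenition: [gabesbogu] → [gavesbohu]
  C Final Vowel Lowering: [gavesbohu] → [gavesboho]
/ukapogib/:
  A Final Devoicing: [ukapogib] → [ukapogip]
  B Stop Lenition: [ukapogip] → [ukapohip]
  C Final Vowel Lowering: no change — [ukapohip]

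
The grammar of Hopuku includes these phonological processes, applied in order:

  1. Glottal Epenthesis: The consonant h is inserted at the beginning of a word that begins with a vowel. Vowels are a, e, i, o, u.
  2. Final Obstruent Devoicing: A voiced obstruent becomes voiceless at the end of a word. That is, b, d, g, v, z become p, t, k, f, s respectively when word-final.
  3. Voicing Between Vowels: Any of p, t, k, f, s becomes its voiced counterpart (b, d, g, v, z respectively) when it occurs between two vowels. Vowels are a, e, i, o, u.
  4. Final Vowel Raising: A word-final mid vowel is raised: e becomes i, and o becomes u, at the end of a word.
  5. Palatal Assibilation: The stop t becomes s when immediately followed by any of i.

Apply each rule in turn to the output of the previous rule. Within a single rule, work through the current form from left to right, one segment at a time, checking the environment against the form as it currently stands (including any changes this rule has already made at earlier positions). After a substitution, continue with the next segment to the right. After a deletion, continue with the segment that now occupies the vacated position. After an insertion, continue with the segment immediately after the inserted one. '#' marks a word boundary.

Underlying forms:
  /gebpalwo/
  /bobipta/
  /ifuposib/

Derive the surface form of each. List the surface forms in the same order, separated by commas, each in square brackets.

/gebpalwo/:
  1 Glottal Epenthesis: no change — [gebpalwo]
  2 Final Obstruent Devoicing: no change — [gebpalwo]
  3 Voicing Between Vowels: no change — [gebpalwo]
  4 Final Vowel Raising: [gebpalwo] → [gebpalwu]
  5 Palatal Assibilation: no change — [gebpalwu]
/bobipta/:
  1 Glottal Epenthesis: no change — [bobipta]
  2 Final Obstruent Devoicing: no change — [bobipta]
  3 Voicing Between Vowels: no change — [bobipta]
  4 Final Vowel Raising: no change — [bobipta]
  5 Palatal Assibilation: no change — [bobipta]
/ifuposib/:
  1 Glottal Epenthesis: [ifuposib] → [hifuposib]
  2 Final Obstruent Devoicing: [hifuposib] → [hifuposip]
  3 Voicing Between Vowels: [hifuposip] → [hivubozip]
  4 Final Vowel Raising: no change — [hivubozip]
  5 Palatal Assibilation: no change — [hivubozip]

[gebpalwu], [bobipta], [hivubozip]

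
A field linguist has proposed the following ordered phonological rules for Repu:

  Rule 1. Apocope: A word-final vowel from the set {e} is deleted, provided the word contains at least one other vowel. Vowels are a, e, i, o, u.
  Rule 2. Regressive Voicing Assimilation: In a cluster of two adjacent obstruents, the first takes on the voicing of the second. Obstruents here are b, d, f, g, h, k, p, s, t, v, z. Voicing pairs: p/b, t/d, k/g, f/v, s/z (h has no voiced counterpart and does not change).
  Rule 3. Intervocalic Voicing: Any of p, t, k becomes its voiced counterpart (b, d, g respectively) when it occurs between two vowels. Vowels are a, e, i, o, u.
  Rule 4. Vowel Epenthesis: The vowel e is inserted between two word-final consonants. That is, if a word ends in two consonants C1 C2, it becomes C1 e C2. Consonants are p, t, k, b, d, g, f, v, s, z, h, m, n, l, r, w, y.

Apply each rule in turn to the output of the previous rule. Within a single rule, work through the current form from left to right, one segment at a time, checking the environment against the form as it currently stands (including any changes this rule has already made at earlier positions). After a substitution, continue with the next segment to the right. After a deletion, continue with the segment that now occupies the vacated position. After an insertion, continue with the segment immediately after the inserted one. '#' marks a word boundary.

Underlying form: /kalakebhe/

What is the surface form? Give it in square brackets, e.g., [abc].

Rule 1 Apocope: [kalakebhe] → [kalakebh]
Rule 2 Regressive Voicing Assimilation: [kalakebh] → [kalakeph]
Rule 3 Intervocalic Voicing: [kalakeph] → [kalageph]
Rule 4 Vowel Epenthesis: [kalageph] → [kalagepeh]

[kalagepeh]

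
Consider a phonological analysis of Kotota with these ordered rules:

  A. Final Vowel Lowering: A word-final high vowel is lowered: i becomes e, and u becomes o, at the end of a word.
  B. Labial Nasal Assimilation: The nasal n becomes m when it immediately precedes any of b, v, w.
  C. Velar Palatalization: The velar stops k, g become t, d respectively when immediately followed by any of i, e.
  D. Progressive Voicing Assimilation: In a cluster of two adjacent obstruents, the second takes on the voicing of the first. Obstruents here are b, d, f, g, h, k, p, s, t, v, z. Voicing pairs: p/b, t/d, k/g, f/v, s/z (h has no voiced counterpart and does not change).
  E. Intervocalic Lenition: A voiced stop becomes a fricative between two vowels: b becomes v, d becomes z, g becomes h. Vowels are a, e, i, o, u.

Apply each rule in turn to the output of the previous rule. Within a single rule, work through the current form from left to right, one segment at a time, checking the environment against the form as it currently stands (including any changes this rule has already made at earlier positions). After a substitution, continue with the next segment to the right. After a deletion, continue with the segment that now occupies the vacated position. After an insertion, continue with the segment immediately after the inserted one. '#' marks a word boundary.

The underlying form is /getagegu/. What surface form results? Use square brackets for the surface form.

[detazeho]

A Final Vowel Lowering: [getagegu] → [getagego]
B Labial Nasal Assimilation: no change — [getagego]
C Velar Palatalization: [getagego] → [detadego]
D Progressive Voicing Assimilation: no change — [detadego]
E Intervocalic Lenition: [detadego] → [detazeho]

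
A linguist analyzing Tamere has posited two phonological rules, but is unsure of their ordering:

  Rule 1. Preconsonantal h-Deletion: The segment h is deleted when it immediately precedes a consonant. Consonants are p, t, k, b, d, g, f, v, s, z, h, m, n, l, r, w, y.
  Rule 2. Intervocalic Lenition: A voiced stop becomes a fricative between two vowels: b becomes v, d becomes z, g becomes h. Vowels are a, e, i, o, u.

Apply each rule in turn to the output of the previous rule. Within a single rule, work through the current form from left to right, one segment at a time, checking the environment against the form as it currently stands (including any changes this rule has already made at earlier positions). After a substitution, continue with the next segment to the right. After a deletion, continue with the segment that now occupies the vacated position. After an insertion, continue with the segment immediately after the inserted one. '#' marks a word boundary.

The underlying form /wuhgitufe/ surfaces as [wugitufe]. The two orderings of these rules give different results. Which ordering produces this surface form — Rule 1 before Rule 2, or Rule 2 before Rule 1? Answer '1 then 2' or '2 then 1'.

Order 1 then 2:
  1 Preconsonantal h-Deletion: [wuhgitufe] → [wugitufe]
  2 Intervocalic Lenition: [wugitufe] → [wuhitufe]
  result: [wuhitufe]
Order 2 then 1:
  2 Intervocalic Lenition: no change — [wuhgitufe]
  1 Preconsonantal h-Deletion: [wuhgitufe] → [wugitufe]
  result: [wugitufe]

2 then 1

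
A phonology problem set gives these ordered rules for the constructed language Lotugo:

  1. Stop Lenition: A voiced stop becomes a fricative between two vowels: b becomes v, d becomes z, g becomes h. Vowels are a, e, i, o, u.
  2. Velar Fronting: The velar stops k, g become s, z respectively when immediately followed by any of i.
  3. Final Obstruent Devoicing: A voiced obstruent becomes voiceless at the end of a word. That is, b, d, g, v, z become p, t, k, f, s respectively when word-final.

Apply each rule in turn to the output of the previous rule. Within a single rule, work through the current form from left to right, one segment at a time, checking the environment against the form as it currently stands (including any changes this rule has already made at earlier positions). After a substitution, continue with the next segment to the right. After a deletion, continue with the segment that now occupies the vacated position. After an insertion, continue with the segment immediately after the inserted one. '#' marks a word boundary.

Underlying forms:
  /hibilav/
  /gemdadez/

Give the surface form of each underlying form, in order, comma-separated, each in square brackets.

/hibilav/:
  1 Stop Lenition: [hibilav] → [hivilav]
  2 Velar Fronting: no change — [hivilav]
  3 Final Obstruent Devoicing: [hivilav] → [hivilaf]
/gemdadez/:
  1 Stop Lenition: [gemdadez] → [gemdazez]
  2 Velar Fronting: no change — [gemdazez]
  3 Final Obstruent Devoicing: [gemdazez] → [gemdazes]

[hivilaf], [gemdazes]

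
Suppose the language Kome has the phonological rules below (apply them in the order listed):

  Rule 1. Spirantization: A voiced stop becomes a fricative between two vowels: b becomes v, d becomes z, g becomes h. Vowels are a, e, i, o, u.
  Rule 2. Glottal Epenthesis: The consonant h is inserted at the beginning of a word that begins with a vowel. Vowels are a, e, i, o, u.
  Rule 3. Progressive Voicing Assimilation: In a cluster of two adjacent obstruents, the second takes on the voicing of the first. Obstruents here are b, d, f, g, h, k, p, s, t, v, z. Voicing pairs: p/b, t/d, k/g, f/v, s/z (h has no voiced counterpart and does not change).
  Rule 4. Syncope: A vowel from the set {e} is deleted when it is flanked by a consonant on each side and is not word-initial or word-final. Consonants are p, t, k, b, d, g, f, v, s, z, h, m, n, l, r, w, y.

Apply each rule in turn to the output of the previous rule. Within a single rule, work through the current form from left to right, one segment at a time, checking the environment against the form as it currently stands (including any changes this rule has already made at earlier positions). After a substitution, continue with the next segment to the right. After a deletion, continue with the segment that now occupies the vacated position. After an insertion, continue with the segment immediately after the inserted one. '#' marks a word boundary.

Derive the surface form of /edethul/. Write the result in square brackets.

Rule 1 Spirantization: [edethul] → [ezethul]
Rule 2 Glottal Epenthesis: [ezethul] → [hezethul]
Rule 3 Progressive Voicing Assimilation: no change — [hezethul]
Rule 4 Syncope: [hezethul] → [hzthul]

[hzthul]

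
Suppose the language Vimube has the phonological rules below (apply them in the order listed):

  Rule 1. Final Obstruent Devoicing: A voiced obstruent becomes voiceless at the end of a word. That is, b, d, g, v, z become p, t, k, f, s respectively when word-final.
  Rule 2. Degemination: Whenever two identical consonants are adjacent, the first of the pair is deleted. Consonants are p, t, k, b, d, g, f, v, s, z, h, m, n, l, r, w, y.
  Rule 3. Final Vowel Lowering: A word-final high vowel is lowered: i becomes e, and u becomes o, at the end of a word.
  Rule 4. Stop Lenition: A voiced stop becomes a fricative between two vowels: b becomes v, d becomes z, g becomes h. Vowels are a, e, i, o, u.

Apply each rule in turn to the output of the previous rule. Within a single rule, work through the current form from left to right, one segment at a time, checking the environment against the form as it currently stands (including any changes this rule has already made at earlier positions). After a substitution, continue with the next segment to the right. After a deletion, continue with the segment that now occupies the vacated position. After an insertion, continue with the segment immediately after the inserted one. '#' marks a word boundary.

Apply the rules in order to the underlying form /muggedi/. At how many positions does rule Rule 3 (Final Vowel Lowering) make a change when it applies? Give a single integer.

1

Rule 1 Final Obstruent Devoicing: no change — [muggedi]
Rule 2 Degemination: [muggedi] → [mugedi]
Rule 3 Final Vowel Lowering: [mugedi] → [mugede]
Rule 4 Stop Lenition: [mugede] → [muheze]
Rule Rule 3 changed 1 position(s).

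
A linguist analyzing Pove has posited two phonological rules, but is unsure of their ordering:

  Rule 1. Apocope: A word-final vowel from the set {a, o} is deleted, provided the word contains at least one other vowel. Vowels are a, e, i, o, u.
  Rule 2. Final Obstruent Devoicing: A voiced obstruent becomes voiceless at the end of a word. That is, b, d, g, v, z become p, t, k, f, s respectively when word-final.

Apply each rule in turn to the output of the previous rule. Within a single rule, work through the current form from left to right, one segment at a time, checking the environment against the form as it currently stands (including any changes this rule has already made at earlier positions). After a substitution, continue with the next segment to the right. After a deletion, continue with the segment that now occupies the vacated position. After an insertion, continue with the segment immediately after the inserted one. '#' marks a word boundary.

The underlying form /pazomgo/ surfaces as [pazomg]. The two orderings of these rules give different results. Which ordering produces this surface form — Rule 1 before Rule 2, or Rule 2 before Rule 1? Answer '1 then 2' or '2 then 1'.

2 then 1

Order 1 then 2:
  1 Apocope: [pazomgo] → [pazomg]
  2 Final Obstruent Devoicing: [pazomg] → [pazomk]
  result: [pazomk]
Order 2 then 1:
  2 Final Obstruent Devoicing: no change — [pazomgo]
  1 Apocope: [pazomgo] → [pazomg]
  result: [pazomg]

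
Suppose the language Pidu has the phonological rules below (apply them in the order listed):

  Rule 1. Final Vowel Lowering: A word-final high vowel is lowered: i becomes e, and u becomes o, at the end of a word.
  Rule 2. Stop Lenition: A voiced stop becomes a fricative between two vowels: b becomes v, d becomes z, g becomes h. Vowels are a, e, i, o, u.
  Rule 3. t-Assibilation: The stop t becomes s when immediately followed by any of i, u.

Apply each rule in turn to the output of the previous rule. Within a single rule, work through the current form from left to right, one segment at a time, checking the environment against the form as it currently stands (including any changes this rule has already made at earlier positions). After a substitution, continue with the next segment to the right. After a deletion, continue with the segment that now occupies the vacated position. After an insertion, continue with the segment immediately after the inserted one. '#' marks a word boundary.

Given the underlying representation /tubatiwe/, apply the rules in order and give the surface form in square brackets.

[suvasiwe]

Rule 1 Final Vowel Lowering: no change — [tubatiwe]
Rule 2 Stop Lenition: [tubatiwe] → [tuvatiwe]
Rule 3 t-Assibilation: [tuvatiwe] → [suvasiwe]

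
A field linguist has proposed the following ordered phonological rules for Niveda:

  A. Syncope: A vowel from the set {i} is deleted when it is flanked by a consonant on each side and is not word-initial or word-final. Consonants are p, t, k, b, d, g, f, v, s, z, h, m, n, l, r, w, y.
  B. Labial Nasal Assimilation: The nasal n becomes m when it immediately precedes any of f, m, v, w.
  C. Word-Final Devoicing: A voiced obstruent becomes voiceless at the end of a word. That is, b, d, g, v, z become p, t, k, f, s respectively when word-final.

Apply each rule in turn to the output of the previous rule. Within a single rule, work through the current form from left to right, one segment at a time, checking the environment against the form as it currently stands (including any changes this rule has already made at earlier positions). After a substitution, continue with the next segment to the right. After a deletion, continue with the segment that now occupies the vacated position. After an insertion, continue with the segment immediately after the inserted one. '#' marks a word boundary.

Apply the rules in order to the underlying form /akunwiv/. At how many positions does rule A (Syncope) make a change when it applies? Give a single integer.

A Syncope: [akunwiv] → [akunwv]
B Labial Nasal Assimilation: [akunwv] → [akumwv]
C Word-Final Devoicing: [akumwv] → [akumwf]
Rule A changed 1 position(s).

1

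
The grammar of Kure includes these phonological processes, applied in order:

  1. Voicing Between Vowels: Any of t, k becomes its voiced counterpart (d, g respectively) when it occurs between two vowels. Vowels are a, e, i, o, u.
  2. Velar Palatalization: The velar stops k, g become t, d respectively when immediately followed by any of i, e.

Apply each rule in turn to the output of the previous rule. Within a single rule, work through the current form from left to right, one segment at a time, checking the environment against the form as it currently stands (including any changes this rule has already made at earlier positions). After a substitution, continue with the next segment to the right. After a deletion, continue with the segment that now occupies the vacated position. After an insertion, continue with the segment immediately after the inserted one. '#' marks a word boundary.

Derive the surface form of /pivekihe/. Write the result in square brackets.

[pivedihe]

1 Voicing Between Vowels: [pivekihe] → [pivegihe]
2 Velar Palatalization: [pivegihe] → [pivedihe]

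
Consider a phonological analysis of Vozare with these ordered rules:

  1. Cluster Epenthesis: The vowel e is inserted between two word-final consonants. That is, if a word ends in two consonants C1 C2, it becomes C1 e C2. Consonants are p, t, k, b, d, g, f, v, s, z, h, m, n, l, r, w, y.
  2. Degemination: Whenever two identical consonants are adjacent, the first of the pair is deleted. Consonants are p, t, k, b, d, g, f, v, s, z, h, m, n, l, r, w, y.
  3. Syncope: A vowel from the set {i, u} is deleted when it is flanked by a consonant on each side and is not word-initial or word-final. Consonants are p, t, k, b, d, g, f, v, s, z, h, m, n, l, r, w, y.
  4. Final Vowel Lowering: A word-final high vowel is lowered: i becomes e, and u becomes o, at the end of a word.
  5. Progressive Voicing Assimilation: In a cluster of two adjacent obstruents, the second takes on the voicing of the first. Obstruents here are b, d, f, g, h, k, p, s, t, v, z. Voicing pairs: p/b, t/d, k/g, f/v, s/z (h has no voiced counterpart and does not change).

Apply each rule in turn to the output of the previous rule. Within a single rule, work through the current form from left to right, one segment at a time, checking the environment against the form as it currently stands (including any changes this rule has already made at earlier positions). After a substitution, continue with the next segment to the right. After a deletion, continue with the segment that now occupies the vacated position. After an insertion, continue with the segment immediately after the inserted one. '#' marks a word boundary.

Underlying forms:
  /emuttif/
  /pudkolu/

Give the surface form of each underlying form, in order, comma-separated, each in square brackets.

/emuttif/:
  1 Cluster Epenthesis: no change — [emuttif]
  2 Degemination: [emuttif] → [emutif]
  3 Syncope: [emutif] → [emtf]
  4 Final Vowel Lowering: no change — [emtf]
  5 Progressive Voicing Assimilation: no change — [emtf]
/pudkolu/:
  1 Cluster Epenthesis: no change — [pudkolu]
  2 Degemination: no change — [pudkolu]
  3 Syncope: [pudkolu] → [pdkolu]
  4 Final Vowel Lowering: [pdkolu] → [pdkolo]
  5 Progressive Voicing Assimilation: [pdkolo] → [ptkolo]

[emtf], [ptkolo]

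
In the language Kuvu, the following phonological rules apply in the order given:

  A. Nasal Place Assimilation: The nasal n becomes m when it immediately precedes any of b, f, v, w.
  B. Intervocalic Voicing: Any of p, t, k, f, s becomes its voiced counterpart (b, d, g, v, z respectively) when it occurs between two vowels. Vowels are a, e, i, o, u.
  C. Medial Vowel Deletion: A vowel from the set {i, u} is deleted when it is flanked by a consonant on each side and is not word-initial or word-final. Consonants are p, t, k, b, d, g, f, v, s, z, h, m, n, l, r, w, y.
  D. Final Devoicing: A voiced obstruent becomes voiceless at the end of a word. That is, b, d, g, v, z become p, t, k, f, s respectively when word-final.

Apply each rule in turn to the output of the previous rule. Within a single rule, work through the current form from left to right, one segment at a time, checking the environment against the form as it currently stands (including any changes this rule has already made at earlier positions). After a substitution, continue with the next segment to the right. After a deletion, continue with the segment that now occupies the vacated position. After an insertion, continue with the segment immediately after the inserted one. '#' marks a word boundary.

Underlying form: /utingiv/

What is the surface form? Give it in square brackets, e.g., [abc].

[udngf]

A Nasal Place Assimilation: no change — [utingiv]
B Intervocalic Voicing: [utingiv] → [udingiv]
C Medial Vowel Deletion: [udingiv] → [udngv]
D Final Devoicing: [udngv] → [udngf]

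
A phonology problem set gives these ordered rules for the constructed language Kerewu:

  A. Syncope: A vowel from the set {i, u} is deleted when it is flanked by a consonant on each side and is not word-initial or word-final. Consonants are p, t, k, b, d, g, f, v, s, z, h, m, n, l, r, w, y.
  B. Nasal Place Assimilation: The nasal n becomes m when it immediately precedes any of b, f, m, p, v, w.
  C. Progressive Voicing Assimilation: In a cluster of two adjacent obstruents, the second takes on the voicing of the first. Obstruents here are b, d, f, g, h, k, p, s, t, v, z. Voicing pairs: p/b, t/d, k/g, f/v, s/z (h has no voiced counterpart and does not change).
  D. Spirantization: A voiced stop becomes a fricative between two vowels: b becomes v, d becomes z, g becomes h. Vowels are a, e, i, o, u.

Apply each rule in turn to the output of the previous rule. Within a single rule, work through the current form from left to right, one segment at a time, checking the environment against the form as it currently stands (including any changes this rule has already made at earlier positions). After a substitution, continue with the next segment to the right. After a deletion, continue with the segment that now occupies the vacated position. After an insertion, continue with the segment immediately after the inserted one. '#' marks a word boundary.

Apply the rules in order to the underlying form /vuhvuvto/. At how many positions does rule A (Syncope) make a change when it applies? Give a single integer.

2

A Syncope: [vuhvuvto] → [vhvvto]
B Nasal Place Assimilation: no change — [vhvvto]
C Progressive Voicing Assimilation: [vhvvto] → [vhffto]
D Spirantization: no change — [vhffto]
Rule A changed 2 position(s).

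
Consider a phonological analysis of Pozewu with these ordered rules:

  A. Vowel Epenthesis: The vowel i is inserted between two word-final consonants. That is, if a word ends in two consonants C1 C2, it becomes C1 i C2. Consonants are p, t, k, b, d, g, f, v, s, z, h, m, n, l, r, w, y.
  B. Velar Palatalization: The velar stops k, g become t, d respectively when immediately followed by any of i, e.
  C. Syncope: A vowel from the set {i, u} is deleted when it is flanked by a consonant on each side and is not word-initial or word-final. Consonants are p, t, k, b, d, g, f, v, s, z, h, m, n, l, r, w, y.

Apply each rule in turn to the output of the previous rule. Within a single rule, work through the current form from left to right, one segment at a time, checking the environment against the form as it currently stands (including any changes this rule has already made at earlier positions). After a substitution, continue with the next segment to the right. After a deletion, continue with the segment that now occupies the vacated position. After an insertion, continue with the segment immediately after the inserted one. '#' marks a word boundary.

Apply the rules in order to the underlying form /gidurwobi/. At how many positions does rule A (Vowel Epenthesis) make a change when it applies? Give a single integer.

0

A Vowel Epenthesis: no change — [gidurwobi]
B Velar Palatalization: [gidurwobi] → [didurwobi]
C Syncope: [didurwobi] → [ddrwobi]
Rule A changed 0 position(s).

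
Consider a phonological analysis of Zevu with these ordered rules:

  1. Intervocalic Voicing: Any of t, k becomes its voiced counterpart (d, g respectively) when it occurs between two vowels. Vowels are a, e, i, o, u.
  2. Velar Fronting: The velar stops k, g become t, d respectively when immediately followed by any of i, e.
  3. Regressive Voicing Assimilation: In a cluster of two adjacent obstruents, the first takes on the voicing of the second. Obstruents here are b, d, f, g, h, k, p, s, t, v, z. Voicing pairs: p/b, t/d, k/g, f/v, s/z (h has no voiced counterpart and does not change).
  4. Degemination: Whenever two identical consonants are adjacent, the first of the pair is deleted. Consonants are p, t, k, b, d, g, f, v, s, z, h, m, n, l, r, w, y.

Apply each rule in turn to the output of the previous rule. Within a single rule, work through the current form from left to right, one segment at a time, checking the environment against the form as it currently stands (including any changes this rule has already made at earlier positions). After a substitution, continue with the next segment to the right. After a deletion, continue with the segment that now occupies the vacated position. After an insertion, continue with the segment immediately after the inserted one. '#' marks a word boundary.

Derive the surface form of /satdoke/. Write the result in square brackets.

[sadode]

1 Intervocalic Voicing: [satdoke] → [satdoge]
2 Velar Fronting: [satdoge] → [satdode]
3 Regressive Voicing Assimilation: [satdode] → [saddode]
4 Degemination: [saddode] → [sadode]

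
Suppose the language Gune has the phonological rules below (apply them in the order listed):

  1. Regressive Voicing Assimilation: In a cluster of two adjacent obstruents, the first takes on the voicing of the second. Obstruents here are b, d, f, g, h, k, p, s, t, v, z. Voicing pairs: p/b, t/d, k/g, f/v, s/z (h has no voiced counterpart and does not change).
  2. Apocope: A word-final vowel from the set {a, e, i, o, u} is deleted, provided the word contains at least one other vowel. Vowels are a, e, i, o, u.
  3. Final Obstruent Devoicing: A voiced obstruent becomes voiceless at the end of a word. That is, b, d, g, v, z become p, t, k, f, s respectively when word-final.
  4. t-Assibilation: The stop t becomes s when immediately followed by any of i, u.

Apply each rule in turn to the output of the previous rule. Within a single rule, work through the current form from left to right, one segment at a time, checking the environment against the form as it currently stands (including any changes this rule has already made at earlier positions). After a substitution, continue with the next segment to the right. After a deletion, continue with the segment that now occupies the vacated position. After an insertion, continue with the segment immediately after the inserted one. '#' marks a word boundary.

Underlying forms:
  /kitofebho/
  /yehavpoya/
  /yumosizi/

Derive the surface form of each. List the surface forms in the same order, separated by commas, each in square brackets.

[kitofeph], [yehafpoy], [yumosis]

/kitofebho/:
  1 Regressive Voicing Assimilation: [kitofebho] → [kitofepho]
  2 Apocope: [kitofepho] → [kitofeph]
  3 Final Obstruent Devoicing: no change — [kitofeph]
  4 t-Assibilation: no change — [kitofeph]
/yehavpoya/:
  1 Regressive Voicing Assimilation: [yehavpoya] → [yehafpoya]
  2 Apocope: [yehafpoya] → [yehafpoy]
  3 Final Obstruent Devoicing: no change — [yehafpoy]
  4 t-Assibilation: no change — [yehafpoy]
/yumosizi/:
  1 Regressive Voicing Assimilation: no change — [yumosizi]
  2 Apocope: [yumosizi] → [yumosiz]
  3 Final Obstruent Devoicing: [yumosiz] → [yumosis]
  4 t-Assibilation: no change — [yumosis]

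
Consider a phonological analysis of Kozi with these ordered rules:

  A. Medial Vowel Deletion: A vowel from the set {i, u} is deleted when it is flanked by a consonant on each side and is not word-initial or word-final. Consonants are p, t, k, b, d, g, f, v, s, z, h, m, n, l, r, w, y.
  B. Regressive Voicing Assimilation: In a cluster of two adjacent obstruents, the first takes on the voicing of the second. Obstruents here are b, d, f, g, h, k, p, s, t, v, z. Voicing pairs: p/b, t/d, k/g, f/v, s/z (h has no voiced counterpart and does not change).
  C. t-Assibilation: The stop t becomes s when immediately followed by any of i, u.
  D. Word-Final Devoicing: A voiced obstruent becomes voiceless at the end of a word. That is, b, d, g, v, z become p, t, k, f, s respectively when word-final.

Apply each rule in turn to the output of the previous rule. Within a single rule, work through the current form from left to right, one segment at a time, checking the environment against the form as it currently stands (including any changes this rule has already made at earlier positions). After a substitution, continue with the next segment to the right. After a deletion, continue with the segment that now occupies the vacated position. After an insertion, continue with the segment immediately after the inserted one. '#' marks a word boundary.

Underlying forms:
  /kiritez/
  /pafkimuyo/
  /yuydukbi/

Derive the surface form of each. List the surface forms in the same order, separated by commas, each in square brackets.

/kiritez/:
  A Medial Vowel Deletion: [kiritez] → [krtez]
  B Regressive Voicing Assimilation: no change — [krtez]
  C t-Assibilation: no change — [krtez]
  D Word-Final Devoicing: [krtez] → [krtes]
/pafkimuyo/:
  A Medial Vowel Deletion: [pafkimuyo] → [pafkmyo]
  B Regressive Voicing Assimilation: no change — [pafkmyo]
  C t-Assibilation: no change — [pafkmyo]
  D Word-Final Devoicing: no change — [pafkmyo]
/yuydukbi/:
  A Medial Vowel Deletion: [yuydukbi] → [yydkbi]
  B Regressive Voicing Assimilation: [yydkbi] → [yytgbi]
  C t-Assibilation: no change — [yytgbi]
  D Word-Final Devoicing: no change — [yytgbi]

[krtes], [pafkmyo], [yytgbi]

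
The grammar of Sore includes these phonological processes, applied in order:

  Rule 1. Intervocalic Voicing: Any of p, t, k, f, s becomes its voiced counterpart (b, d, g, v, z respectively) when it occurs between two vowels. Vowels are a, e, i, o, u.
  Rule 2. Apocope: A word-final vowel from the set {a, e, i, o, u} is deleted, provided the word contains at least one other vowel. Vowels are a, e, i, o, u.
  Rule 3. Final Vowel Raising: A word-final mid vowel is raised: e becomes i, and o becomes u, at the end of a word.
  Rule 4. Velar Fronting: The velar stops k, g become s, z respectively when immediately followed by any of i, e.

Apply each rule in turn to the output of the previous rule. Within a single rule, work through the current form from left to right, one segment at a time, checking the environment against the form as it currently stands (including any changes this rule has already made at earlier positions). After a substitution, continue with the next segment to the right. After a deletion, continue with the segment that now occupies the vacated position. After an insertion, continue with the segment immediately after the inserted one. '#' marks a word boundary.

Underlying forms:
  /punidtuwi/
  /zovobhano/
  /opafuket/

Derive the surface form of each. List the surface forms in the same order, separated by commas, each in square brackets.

/punidtuwi/:
  Rule 1 Intervocalic Voicing: no change — [punidtuwi]
  Rule 2 Apocope: [punidtuwi] → [punidtuw]
  Rule 3 Final Vowel Raising: no change — [punidtuw]
  Rule 4 Velar Fronting: no change — [punidtuw]
/zovobhano/:
  Rule 1 Intervocalic Voicing: no change — [zovobhano]
  Rule 2 Apocope: [zovobhano] → [zovobhan]
  Rule 3 Final Vowel Raising: no change — [zovobhan]
  Rule 4 Velar Fronting: no change — [zovobhan]
/opafuket/:
  Rule 1 Intervocalic Voicing: [opafuket] → [obavuget]
  Rule 2 Apocope: no change — [obavuget]
  Rule 3 Final Vowel Raising: no change — [obavuget]
  Rule 4 Velar Fronting: [obavuget] → [obavuzet]

[punidtuw], [zovobhan], [obavuzet]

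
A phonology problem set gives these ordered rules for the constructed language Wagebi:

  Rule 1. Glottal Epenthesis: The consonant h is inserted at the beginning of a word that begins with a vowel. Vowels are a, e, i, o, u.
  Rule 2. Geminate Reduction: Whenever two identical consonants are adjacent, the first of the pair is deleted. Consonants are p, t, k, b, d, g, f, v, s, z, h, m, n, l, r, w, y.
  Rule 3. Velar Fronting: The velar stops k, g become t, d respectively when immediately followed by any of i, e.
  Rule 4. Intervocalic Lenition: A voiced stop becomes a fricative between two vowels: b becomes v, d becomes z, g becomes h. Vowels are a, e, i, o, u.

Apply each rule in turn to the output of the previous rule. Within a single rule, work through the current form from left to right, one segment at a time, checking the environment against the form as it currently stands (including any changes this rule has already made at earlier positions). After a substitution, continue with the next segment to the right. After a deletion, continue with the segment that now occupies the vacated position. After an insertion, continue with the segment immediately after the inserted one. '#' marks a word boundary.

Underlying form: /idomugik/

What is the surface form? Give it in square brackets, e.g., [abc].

[hizomuzik]

Rule 1 Glottal Epenthesis: [idomugik] → [hidomugik]
Rule 2 Geminate Reduction: no change — [hidomugik]
Rule 3 Velar Fronting: [hidomugik] → [hidomudik]
Rule 4 Intervocalic Lenition: [hidomudik] → [hizomuzik]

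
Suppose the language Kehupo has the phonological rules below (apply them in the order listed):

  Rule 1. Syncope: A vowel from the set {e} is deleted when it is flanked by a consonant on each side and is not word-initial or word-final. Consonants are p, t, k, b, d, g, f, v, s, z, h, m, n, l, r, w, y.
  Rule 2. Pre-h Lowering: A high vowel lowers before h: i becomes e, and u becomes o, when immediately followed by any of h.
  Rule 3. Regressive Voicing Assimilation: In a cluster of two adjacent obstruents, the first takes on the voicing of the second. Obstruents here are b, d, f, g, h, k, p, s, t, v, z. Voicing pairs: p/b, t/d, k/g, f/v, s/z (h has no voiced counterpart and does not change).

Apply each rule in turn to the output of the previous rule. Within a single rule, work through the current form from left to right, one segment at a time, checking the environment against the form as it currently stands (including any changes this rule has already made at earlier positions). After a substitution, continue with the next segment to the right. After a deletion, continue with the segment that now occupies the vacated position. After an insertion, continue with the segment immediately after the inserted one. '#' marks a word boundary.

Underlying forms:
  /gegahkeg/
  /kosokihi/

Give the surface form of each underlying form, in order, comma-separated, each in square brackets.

[ggahgg], [kosokehi]

/gegahkeg/:
  Rule 1 Syncope: [gegahkeg] → [ggahkg]
  Rule 2 Pre-h Lowering: no change — [ggahkg]
  Rule 3 Regressive Voicing Assimilation: [ggahkg] → [ggahgg]
/kosokihi/:
  Rule 1 Syncope: no change — [kosokihi]
  Rule 2 Pre-h Lowering: [kosokihi] → [kosokehi]
  Rule 3 Regressive Voicing Assimilation: no change — [kosokehi]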